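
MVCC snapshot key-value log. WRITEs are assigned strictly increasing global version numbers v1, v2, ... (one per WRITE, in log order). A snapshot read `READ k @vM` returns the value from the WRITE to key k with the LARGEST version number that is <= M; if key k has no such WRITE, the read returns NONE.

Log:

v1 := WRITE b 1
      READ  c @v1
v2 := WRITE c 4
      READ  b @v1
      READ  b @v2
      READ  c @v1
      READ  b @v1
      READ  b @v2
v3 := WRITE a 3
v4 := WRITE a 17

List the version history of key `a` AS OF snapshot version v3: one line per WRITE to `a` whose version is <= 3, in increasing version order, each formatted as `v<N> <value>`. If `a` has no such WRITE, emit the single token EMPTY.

Scan writes for key=a with version <= 3:
  v1 WRITE b 1 -> skip
  v2 WRITE c 4 -> skip
  v3 WRITE a 3 -> keep
  v4 WRITE a 17 -> drop (> snap)
Collected: [(3, 3)]

Answer: v3 3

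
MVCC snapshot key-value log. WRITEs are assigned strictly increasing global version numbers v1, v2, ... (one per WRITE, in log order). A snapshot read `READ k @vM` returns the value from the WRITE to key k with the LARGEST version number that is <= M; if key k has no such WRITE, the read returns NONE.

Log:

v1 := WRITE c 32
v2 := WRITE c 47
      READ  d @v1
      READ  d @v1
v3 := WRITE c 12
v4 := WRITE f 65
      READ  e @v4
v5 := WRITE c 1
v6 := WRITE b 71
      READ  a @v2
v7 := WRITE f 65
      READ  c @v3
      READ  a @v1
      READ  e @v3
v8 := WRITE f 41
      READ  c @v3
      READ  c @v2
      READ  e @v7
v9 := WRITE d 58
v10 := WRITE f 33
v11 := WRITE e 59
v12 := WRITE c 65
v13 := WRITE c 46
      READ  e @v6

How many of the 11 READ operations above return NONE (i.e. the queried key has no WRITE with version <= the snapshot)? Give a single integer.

Answer: 8

Derivation:
v1: WRITE c=32  (c history now [(1, 32)])
v2: WRITE c=47  (c history now [(1, 32), (2, 47)])
READ d @v1: history=[] -> no version <= 1 -> NONE
READ d @v1: history=[] -> no version <= 1 -> NONE
v3: WRITE c=12  (c history now [(1, 32), (2, 47), (3, 12)])
v4: WRITE f=65  (f history now [(4, 65)])
READ e @v4: history=[] -> no version <= 4 -> NONE
v5: WRITE c=1  (c history now [(1, 32), (2, 47), (3, 12), (5, 1)])
v6: WRITE b=71  (b history now [(6, 71)])
READ a @v2: history=[] -> no version <= 2 -> NONE
v7: WRITE f=65  (f history now [(4, 65), (7, 65)])
READ c @v3: history=[(1, 32), (2, 47), (3, 12), (5, 1)] -> pick v3 -> 12
READ a @v1: history=[] -> no version <= 1 -> NONE
READ e @v3: history=[] -> no version <= 3 -> NONE
v8: WRITE f=41  (f history now [(4, 65), (7, 65), (8, 41)])
READ c @v3: history=[(1, 32), (2, 47), (3, 12), (5, 1)] -> pick v3 -> 12
READ c @v2: history=[(1, 32), (2, 47), (3, 12), (5, 1)] -> pick v2 -> 47
READ e @v7: history=[] -> no version <= 7 -> NONE
v9: WRITE d=58  (d history now [(9, 58)])
v10: WRITE f=33  (f history now [(4, 65), (7, 65), (8, 41), (10, 33)])
v11: WRITE e=59  (e history now [(11, 59)])
v12: WRITE c=65  (c history now [(1, 32), (2, 47), (3, 12), (5, 1), (12, 65)])
v13: WRITE c=46  (c history now [(1, 32), (2, 47), (3, 12), (5, 1), (12, 65), (13, 46)])
READ e @v6: history=[(11, 59)] -> no version <= 6 -> NONE
Read results in order: ['NONE', 'NONE', 'NONE', 'NONE', '12', 'NONE', 'NONE', '12', '47', 'NONE', 'NONE']
NONE count = 8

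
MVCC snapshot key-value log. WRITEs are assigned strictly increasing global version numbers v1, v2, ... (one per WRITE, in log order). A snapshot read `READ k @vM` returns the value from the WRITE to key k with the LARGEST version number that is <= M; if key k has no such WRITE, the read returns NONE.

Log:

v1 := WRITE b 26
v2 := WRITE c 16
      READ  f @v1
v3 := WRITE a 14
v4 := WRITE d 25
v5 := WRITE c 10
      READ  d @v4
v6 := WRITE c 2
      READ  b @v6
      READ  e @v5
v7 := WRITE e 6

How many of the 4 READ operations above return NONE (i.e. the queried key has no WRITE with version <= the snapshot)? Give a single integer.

v1: WRITE b=26  (b history now [(1, 26)])
v2: WRITE c=16  (c history now [(2, 16)])
READ f @v1: history=[] -> no version <= 1 -> NONE
v3: WRITE a=14  (a history now [(3, 14)])
v4: WRITE d=25  (d history now [(4, 25)])
v5: WRITE c=10  (c history now [(2, 16), (5, 10)])
READ d @v4: history=[(4, 25)] -> pick v4 -> 25
v6: WRITE c=2  (c history now [(2, 16), (5, 10), (6, 2)])
READ b @v6: history=[(1, 26)] -> pick v1 -> 26
READ e @v5: history=[] -> no version <= 5 -> NONE
v7: WRITE e=6  (e history now [(7, 6)])
Read results in order: ['NONE', '25', '26', 'NONE']
NONE count = 2

Answer: 2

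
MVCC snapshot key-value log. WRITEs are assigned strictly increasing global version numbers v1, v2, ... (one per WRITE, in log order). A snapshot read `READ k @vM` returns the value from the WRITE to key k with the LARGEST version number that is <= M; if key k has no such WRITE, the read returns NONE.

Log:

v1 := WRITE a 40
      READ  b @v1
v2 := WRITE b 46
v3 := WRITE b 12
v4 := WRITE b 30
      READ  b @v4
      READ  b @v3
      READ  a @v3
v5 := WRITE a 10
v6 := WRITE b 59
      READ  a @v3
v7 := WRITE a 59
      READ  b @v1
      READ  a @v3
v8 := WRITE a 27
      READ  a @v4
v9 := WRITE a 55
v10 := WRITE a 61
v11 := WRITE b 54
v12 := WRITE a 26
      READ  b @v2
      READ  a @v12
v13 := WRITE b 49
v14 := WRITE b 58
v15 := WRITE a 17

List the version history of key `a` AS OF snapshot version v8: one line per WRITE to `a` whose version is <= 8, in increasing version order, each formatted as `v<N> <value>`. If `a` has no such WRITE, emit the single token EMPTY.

Answer: v1 40
v5 10
v7 59
v8 27

Derivation:
Scan writes for key=a with version <= 8:
  v1 WRITE a 40 -> keep
  v2 WRITE b 46 -> skip
  v3 WRITE b 12 -> skip
  v4 WRITE b 30 -> skip
  v5 WRITE a 10 -> keep
  v6 WRITE b 59 -> skip
  v7 WRITE a 59 -> keep
  v8 WRITE a 27 -> keep
  v9 WRITE a 55 -> drop (> snap)
  v10 WRITE a 61 -> drop (> snap)
  v11 WRITE b 54 -> skip
  v12 WRITE a 26 -> drop (> snap)
  v13 WRITE b 49 -> skip
  v14 WRITE b 58 -> skip
  v15 WRITE a 17 -> drop (> snap)
Collected: [(1, 40), (5, 10), (7, 59), (8, 27)]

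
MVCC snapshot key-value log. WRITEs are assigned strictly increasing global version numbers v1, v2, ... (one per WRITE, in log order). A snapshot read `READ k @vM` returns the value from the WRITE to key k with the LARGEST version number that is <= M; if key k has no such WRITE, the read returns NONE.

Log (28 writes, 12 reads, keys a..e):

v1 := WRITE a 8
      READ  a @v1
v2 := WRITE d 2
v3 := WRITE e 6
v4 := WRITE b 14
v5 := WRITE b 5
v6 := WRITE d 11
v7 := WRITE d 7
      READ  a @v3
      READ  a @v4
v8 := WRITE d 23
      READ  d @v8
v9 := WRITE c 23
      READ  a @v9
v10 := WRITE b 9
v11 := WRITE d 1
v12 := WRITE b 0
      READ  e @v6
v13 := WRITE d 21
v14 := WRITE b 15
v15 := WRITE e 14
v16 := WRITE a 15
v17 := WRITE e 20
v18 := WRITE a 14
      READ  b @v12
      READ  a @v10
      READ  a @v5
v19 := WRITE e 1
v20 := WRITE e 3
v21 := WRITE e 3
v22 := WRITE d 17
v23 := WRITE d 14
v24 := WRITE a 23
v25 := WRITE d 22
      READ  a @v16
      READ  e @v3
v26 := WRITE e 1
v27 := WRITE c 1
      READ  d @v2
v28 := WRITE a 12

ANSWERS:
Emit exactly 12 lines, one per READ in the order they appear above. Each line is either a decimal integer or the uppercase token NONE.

Answer: 8
8
8
23
8
6
0
8
8
15
6
2

Derivation:
v1: WRITE a=8  (a history now [(1, 8)])
READ a @v1: history=[(1, 8)] -> pick v1 -> 8
v2: WRITE d=2  (d history now [(2, 2)])
v3: WRITE e=6  (e history now [(3, 6)])
v4: WRITE b=14  (b history now [(4, 14)])
v5: WRITE b=5  (b history now [(4, 14), (5, 5)])
v6: WRITE d=11  (d history now [(2, 2), (6, 11)])
v7: WRITE d=7  (d history now [(2, 2), (6, 11), (7, 7)])
READ a @v3: history=[(1, 8)] -> pick v1 -> 8
READ a @v4: history=[(1, 8)] -> pick v1 -> 8
v8: WRITE d=23  (d history now [(2, 2), (6, 11), (7, 7), (8, 23)])
READ d @v8: history=[(2, 2), (6, 11), (7, 7), (8, 23)] -> pick v8 -> 23
v9: WRITE c=23  (c history now [(9, 23)])
READ a @v9: history=[(1, 8)] -> pick v1 -> 8
v10: WRITE b=9  (b history now [(4, 14), (5, 5), (10, 9)])
v11: WRITE d=1  (d history now [(2, 2), (6, 11), (7, 7), (8, 23), (11, 1)])
v12: WRITE b=0  (b history now [(4, 14), (5, 5), (10, 9), (12, 0)])
READ e @v6: history=[(3, 6)] -> pick v3 -> 6
v13: WRITE d=21  (d history now [(2, 2), (6, 11), (7, 7), (8, 23), (11, 1), (13, 21)])
v14: WRITE b=15  (b history now [(4, 14), (5, 5), (10, 9), (12, 0), (14, 15)])
v15: WRITE e=14  (e history now [(3, 6), (15, 14)])
v16: WRITE a=15  (a history now [(1, 8), (16, 15)])
v17: WRITE e=20  (e history now [(3, 6), (15, 14), (17, 20)])
v18: WRITE a=14  (a history now [(1, 8), (16, 15), (18, 14)])
READ b @v12: history=[(4, 14), (5, 5), (10, 9), (12, 0), (14, 15)] -> pick v12 -> 0
READ a @v10: history=[(1, 8), (16, 15), (18, 14)] -> pick v1 -> 8
READ a @v5: history=[(1, 8), (16, 15), (18, 14)] -> pick v1 -> 8
v19: WRITE e=1  (e history now [(3, 6), (15, 14), (17, 20), (19, 1)])
v20: WRITE e=3  (e history now [(3, 6), (15, 14), (17, 20), (19, 1), (20, 3)])
v21: WRITE e=3  (e history now [(3, 6), (15, 14), (17, 20), (19, 1), (20, 3), (21, 3)])
v22: WRITE d=17  (d history now [(2, 2), (6, 11), (7, 7), (8, 23), (11, 1), (13, 21), (22, 17)])
v23: WRITE d=14  (d history now [(2, 2), (6, 11), (7, 7), (8, 23), (11, 1), (13, 21), (22, 17), (23, 14)])
v24: WRITE a=23  (a history now [(1, 8), (16, 15), (18, 14), (24, 23)])
v25: WRITE d=22  (d history now [(2, 2), (6, 11), (7, 7), (8, 23), (11, 1), (13, 21), (22, 17), (23, 14), (25, 22)])
READ a @v16: history=[(1, 8), (16, 15), (18, 14), (24, 23)] -> pick v16 -> 15
READ e @v3: history=[(3, 6), (15, 14), (17, 20), (19, 1), (20, 3), (21, 3)] -> pick v3 -> 6
v26: WRITE e=1  (e history now [(3, 6), (15, 14), (17, 20), (19, 1), (20, 3), (21, 3), (26, 1)])
v27: WRITE c=1  (c history now [(9, 23), (27, 1)])
READ d @v2: history=[(2, 2), (6, 11), (7, 7), (8, 23), (11, 1), (13, 21), (22, 17), (23, 14), (25, 22)] -> pick v2 -> 2
v28: WRITE a=12  (a history now [(1, 8), (16, 15), (18, 14), (24, 23), (28, 12)])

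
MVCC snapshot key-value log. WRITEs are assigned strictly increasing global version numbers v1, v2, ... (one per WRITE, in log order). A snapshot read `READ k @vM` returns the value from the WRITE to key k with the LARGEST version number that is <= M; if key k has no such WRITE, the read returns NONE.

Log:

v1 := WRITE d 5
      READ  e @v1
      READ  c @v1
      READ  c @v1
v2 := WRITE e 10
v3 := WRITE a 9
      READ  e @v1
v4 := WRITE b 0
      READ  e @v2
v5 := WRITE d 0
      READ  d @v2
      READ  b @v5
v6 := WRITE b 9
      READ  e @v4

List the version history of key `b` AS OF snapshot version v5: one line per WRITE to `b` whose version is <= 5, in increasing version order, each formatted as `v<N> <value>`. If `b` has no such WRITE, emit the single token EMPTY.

Answer: v4 0

Derivation:
Scan writes for key=b with version <= 5:
  v1 WRITE d 5 -> skip
  v2 WRITE e 10 -> skip
  v3 WRITE a 9 -> skip
  v4 WRITE b 0 -> keep
  v5 WRITE d 0 -> skip
  v6 WRITE b 9 -> drop (> snap)
Collected: [(4, 0)]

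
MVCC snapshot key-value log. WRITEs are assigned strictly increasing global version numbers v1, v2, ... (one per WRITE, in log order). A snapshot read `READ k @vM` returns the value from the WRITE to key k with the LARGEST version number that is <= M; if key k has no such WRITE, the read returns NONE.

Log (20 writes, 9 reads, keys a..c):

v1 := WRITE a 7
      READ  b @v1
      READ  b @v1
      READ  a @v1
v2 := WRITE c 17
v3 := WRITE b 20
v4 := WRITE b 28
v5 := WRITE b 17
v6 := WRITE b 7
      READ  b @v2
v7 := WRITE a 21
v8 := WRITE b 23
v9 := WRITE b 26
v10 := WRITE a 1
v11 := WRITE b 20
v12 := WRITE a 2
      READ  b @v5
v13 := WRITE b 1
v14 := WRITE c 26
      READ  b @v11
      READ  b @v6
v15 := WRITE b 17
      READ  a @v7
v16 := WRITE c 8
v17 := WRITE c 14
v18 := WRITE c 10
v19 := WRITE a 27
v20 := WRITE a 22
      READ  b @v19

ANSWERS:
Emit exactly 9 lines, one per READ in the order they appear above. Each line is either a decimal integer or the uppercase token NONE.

v1: WRITE a=7  (a history now [(1, 7)])
READ b @v1: history=[] -> no version <= 1 -> NONE
READ b @v1: history=[] -> no version <= 1 -> NONE
READ a @v1: history=[(1, 7)] -> pick v1 -> 7
v2: WRITE c=17  (c history now [(2, 17)])
v3: WRITE b=20  (b history now [(3, 20)])
v4: WRITE b=28  (b history now [(3, 20), (4, 28)])
v5: WRITE b=17  (b history now [(3, 20), (4, 28), (5, 17)])
v6: WRITE b=7  (b history now [(3, 20), (4, 28), (5, 17), (6, 7)])
READ b @v2: history=[(3, 20), (4, 28), (5, 17), (6, 7)] -> no version <= 2 -> NONE
v7: WRITE a=21  (a history now [(1, 7), (7, 21)])
v8: WRITE b=23  (b history now [(3, 20), (4, 28), (5, 17), (6, 7), (8, 23)])
v9: WRITE b=26  (b history now [(3, 20), (4, 28), (5, 17), (6, 7), (8, 23), (9, 26)])
v10: WRITE a=1  (a history now [(1, 7), (7, 21), (10, 1)])
v11: WRITE b=20  (b history now [(3, 20), (4, 28), (5, 17), (6, 7), (8, 23), (9, 26), (11, 20)])
v12: WRITE a=2  (a history now [(1, 7), (7, 21), (10, 1), (12, 2)])
READ b @v5: history=[(3, 20), (4, 28), (5, 17), (6, 7), (8, 23), (9, 26), (11, 20)] -> pick v5 -> 17
v13: WRITE b=1  (b history now [(3, 20), (4, 28), (5, 17), (6, 7), (8, 23), (9, 26), (11, 20), (13, 1)])
v14: WRITE c=26  (c history now [(2, 17), (14, 26)])
READ b @v11: history=[(3, 20), (4, 28), (5, 17), (6, 7), (8, 23), (9, 26), (11, 20), (13, 1)] -> pick v11 -> 20
READ b @v6: history=[(3, 20), (4, 28), (5, 17), (6, 7), (8, 23), (9, 26), (11, 20), (13, 1)] -> pick v6 -> 7
v15: WRITE b=17  (b history now [(3, 20), (4, 28), (5, 17), (6, 7), (8, 23), (9, 26), (11, 20), (13, 1), (15, 17)])
READ a @v7: history=[(1, 7), (7, 21), (10, 1), (12, 2)] -> pick v7 -> 21
v16: WRITE c=8  (c history now [(2, 17), (14, 26), (16, 8)])
v17: WRITE c=14  (c history now [(2, 17), (14, 26), (16, 8), (17, 14)])
v18: WRITE c=10  (c history now [(2, 17), (14, 26), (16, 8), (17, 14), (18, 10)])
v19: WRITE a=27  (a history now [(1, 7), (7, 21), (10, 1), (12, 2), (19, 27)])
v20: WRITE a=22  (a history now [(1, 7), (7, 21), (10, 1), (12, 2), (19, 27), (20, 22)])
READ b @v19: history=[(3, 20), (4, 28), (5, 17), (6, 7), (8, 23), (9, 26), (11, 20), (13, 1), (15, 17)] -> pick v15 -> 17

Answer: NONE
NONE
7
NONE
17
20
7
21
17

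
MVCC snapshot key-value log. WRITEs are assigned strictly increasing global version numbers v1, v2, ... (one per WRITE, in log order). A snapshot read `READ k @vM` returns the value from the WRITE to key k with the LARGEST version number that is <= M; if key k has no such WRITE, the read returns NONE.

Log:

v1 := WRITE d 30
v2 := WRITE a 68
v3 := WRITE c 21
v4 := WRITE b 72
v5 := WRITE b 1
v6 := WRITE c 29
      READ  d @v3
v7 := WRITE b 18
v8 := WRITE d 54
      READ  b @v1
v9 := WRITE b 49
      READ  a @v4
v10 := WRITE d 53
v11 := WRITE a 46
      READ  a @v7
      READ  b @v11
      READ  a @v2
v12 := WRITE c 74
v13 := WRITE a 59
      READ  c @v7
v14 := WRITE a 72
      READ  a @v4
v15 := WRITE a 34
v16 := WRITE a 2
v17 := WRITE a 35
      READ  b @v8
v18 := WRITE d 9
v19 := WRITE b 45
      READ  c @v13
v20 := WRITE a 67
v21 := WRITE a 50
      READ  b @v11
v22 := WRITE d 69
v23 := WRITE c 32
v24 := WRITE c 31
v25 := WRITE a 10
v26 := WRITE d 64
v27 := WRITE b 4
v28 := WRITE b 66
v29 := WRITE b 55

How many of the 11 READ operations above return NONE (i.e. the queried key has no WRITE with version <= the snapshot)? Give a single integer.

Answer: 1

Derivation:
v1: WRITE d=30  (d history now [(1, 30)])
v2: WRITE a=68  (a history now [(2, 68)])
v3: WRITE c=21  (c history now [(3, 21)])
v4: WRITE b=72  (b history now [(4, 72)])
v5: WRITE b=1  (b history now [(4, 72), (5, 1)])
v6: WRITE c=29  (c history now [(3, 21), (6, 29)])
READ d @v3: history=[(1, 30)] -> pick v1 -> 30
v7: WRITE b=18  (b history now [(4, 72), (5, 1), (7, 18)])
v8: WRITE d=54  (d history now [(1, 30), (8, 54)])
READ b @v1: history=[(4, 72), (5, 1), (7, 18)] -> no version <= 1 -> NONE
v9: WRITE b=49  (b history now [(4, 72), (5, 1), (7, 18), (9, 49)])
READ a @v4: history=[(2, 68)] -> pick v2 -> 68
v10: WRITE d=53  (d history now [(1, 30), (8, 54), (10, 53)])
v11: WRITE a=46  (a history now [(2, 68), (11, 46)])
READ a @v7: history=[(2, 68), (11, 46)] -> pick v2 -> 68
READ b @v11: history=[(4, 72), (5, 1), (7, 18), (9, 49)] -> pick v9 -> 49
READ a @v2: history=[(2, 68), (11, 46)] -> pick v2 -> 68
v12: WRITE c=74  (c history now [(3, 21), (6, 29), (12, 74)])
v13: WRITE a=59  (a history now [(2, 68), (11, 46), (13, 59)])
READ c @v7: history=[(3, 21), (6, 29), (12, 74)] -> pick v6 -> 29
v14: WRITE a=72  (a history now [(2, 68), (11, 46), (13, 59), (14, 72)])
READ a @v4: history=[(2, 68), (11, 46), (13, 59), (14, 72)] -> pick v2 -> 68
v15: WRITE a=34  (a history now [(2, 68), (11, 46), (13, 59), (14, 72), (15, 34)])
v16: WRITE a=2  (a history now [(2, 68), (11, 46), (13, 59), (14, 72), (15, 34), (16, 2)])
v17: WRITE a=35  (a history now [(2, 68), (11, 46), (13, 59), (14, 72), (15, 34), (16, 2), (17, 35)])
READ b @v8: history=[(4, 72), (5, 1), (7, 18), (9, 49)] -> pick v7 -> 18
v18: WRITE d=9  (d history now [(1, 30), (8, 54), (10, 53), (18, 9)])
v19: WRITE b=45  (b history now [(4, 72), (5, 1), (7, 18), (9, 49), (19, 45)])
READ c @v13: history=[(3, 21), (6, 29), (12, 74)] -> pick v12 -> 74
v20: WRITE a=67  (a history now [(2, 68), (11, 46), (13, 59), (14, 72), (15, 34), (16, 2), (17, 35), (20, 67)])
v21: WRITE a=50  (a history now [(2, 68), (11, 46), (13, 59), (14, 72), (15, 34), (16, 2), (17, 35), (20, 67), (21, 50)])
READ b @v11: history=[(4, 72), (5, 1), (7, 18), (9, 49), (19, 45)] -> pick v9 -> 49
v22: WRITE d=69  (d history now [(1, 30), (8, 54), (10, 53), (18, 9), (22, 69)])
v23: WRITE c=32  (c history now [(3, 21), (6, 29), (12, 74), (23, 32)])
v24: WRITE c=31  (c history now [(3, 21), (6, 29), (12, 74), (23, 32), (24, 31)])
v25: WRITE a=10  (a history now [(2, 68), (11, 46), (13, 59), (14, 72), (15, 34), (16, 2), (17, 35), (20, 67), (21, 50), (25, 10)])
v26: WRITE d=64  (d history now [(1, 30), (8, 54), (10, 53), (18, 9), (22, 69), (26, 64)])
v27: WRITE b=4  (b history now [(4, 72), (5, 1), (7, 18), (9, 49), (19, 45), (27, 4)])
v28: WRITE b=66  (b history now [(4, 72), (5, 1), (7, 18), (9, 49), (19, 45), (27, 4), (28, 66)])
v29: WRITE b=55  (b history now [(4, 72), (5, 1), (7, 18), (9, 49), (19, 45), (27, 4), (28, 66), (29, 55)])
Read results in order: ['30', 'NONE', '68', '68', '49', '68', '29', '68', '18', '74', '49']
NONE count = 1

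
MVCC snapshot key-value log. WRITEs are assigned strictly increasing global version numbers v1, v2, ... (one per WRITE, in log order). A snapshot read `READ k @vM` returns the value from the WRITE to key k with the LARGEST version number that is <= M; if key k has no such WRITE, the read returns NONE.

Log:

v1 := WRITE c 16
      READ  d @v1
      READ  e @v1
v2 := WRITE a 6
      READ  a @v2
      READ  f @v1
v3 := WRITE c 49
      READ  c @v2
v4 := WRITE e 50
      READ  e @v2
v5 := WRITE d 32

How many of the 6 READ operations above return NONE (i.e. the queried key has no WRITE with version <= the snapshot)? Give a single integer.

v1: WRITE c=16  (c history now [(1, 16)])
READ d @v1: history=[] -> no version <= 1 -> NONE
READ e @v1: history=[] -> no version <= 1 -> NONE
v2: WRITE a=6  (a history now [(2, 6)])
READ a @v2: history=[(2, 6)] -> pick v2 -> 6
READ f @v1: history=[] -> no version <= 1 -> NONE
v3: WRITE c=49  (c history now [(1, 16), (3, 49)])
READ c @v2: history=[(1, 16), (3, 49)] -> pick v1 -> 16
v4: WRITE e=50  (e history now [(4, 50)])
READ e @v2: history=[(4, 50)] -> no version <= 2 -> NONE
v5: WRITE d=32  (d history now [(5, 32)])
Read results in order: ['NONE', 'NONE', '6', 'NONE', '16', 'NONE']
NONE count = 4

Answer: 4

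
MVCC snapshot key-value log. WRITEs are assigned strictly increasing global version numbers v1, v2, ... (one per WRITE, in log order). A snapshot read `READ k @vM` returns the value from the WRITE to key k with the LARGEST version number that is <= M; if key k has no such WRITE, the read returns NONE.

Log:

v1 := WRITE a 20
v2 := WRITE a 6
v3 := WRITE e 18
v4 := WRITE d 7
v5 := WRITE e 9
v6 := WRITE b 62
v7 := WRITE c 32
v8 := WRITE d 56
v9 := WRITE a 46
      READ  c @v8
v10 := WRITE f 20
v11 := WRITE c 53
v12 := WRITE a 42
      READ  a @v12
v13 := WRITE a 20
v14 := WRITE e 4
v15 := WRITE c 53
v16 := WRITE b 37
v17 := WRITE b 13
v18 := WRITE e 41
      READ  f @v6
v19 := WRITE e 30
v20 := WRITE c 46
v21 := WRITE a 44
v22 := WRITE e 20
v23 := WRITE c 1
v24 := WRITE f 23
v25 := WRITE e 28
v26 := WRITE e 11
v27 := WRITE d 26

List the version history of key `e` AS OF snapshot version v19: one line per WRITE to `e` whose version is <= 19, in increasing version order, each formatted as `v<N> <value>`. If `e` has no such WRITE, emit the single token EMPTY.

Scan writes for key=e with version <= 19:
  v1 WRITE a 20 -> skip
  v2 WRITE a 6 -> skip
  v3 WRITE e 18 -> keep
  v4 WRITE d 7 -> skip
  v5 WRITE e 9 -> keep
  v6 WRITE b 62 -> skip
  v7 WRITE c 32 -> skip
  v8 WRITE d 56 -> skip
  v9 WRITE a 46 -> skip
  v10 WRITE f 20 -> skip
  v11 WRITE c 53 -> skip
  v12 WRITE a 42 -> skip
  v13 WRITE a 20 -> skip
  v14 WRITE e 4 -> keep
  v15 WRITE c 53 -> skip
  v16 WRITE b 37 -> skip
  v17 WRITE b 13 -> skip
  v18 WRITE e 41 -> keep
  v19 WRITE e 30 -> keep
  v20 WRITE c 46 -> skip
  v21 WRITE a 44 -> skip
  v22 WRITE e 20 -> drop (> snap)
  v23 WRITE c 1 -> skip
  v24 WRITE f 23 -> skip
  v25 WRITE e 28 -> drop (> snap)
  v26 WRITE e 11 -> drop (> snap)
  v27 WRITE d 26 -> skip
Collected: [(3, 18), (5, 9), (14, 4), (18, 41), (19, 30)]

Answer: v3 18
v5 9
v14 4
v18 41
v19 30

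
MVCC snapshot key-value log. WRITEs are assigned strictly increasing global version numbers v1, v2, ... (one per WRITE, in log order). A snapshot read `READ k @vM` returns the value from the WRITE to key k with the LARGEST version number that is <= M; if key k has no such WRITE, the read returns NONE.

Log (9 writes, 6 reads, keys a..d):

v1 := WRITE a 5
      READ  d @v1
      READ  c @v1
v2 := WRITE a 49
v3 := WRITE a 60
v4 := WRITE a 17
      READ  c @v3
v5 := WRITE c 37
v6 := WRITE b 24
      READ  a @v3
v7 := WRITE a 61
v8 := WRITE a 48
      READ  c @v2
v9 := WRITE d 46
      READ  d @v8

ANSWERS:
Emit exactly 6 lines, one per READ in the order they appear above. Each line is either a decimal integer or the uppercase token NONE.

v1: WRITE a=5  (a history now [(1, 5)])
READ d @v1: history=[] -> no version <= 1 -> NONE
READ c @v1: history=[] -> no version <= 1 -> NONE
v2: WRITE a=49  (a history now [(1, 5), (2, 49)])
v3: WRITE a=60  (a history now [(1, 5), (2, 49), (3, 60)])
v4: WRITE a=17  (a history now [(1, 5), (2, 49), (3, 60), (4, 17)])
READ c @v3: history=[] -> no version <= 3 -> NONE
v5: WRITE c=37  (c history now [(5, 37)])
v6: WRITE b=24  (b history now [(6, 24)])
READ a @v3: history=[(1, 5), (2, 49), (3, 60), (4, 17)] -> pick v3 -> 60
v7: WRITE a=61  (a history now [(1, 5), (2, 49), (3, 60), (4, 17), (7, 61)])
v8: WRITE a=48  (a history now [(1, 5), (2, 49), (3, 60), (4, 17), (7, 61), (8, 48)])
READ c @v2: history=[(5, 37)] -> no version <= 2 -> NONE
v9: WRITE d=46  (d history now [(9, 46)])
READ d @v8: history=[(9, 46)] -> no version <= 8 -> NONE

Answer: NONE
NONE
NONE
60
NONE
NONE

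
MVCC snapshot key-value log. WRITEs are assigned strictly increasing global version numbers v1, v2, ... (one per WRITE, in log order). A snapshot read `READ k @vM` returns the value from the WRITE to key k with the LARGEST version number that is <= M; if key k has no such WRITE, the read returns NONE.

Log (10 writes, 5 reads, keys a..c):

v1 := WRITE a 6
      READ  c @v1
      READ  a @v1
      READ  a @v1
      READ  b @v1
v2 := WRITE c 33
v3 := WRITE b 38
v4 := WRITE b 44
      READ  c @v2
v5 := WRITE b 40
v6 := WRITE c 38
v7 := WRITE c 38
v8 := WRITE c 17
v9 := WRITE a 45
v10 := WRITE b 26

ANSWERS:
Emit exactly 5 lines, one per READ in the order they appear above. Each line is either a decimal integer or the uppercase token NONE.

v1: WRITE a=6  (a history now [(1, 6)])
READ c @v1: history=[] -> no version <= 1 -> NONE
READ a @v1: history=[(1, 6)] -> pick v1 -> 6
READ a @v1: history=[(1, 6)] -> pick v1 -> 6
READ b @v1: history=[] -> no version <= 1 -> NONE
v2: WRITE c=33  (c history now [(2, 33)])
v3: WRITE b=38  (b history now [(3, 38)])
v4: WRITE b=44  (b history now [(3, 38), (4, 44)])
READ c @v2: history=[(2, 33)] -> pick v2 -> 33
v5: WRITE b=40  (b history now [(3, 38), (4, 44), (5, 40)])
v6: WRITE c=38  (c history now [(2, 33), (6, 38)])
v7: WRITE c=38  (c history now [(2, 33), (6, 38), (7, 38)])
v8: WRITE c=17  (c history now [(2, 33), (6, 38), (7, 38), (8, 17)])
v9: WRITE a=45  (a history now [(1, 6), (9, 45)])
v10: WRITE b=26  (b history now [(3, 38), (4, 44), (5, 40), (10, 26)])

Answer: NONE
6
6
NONE
33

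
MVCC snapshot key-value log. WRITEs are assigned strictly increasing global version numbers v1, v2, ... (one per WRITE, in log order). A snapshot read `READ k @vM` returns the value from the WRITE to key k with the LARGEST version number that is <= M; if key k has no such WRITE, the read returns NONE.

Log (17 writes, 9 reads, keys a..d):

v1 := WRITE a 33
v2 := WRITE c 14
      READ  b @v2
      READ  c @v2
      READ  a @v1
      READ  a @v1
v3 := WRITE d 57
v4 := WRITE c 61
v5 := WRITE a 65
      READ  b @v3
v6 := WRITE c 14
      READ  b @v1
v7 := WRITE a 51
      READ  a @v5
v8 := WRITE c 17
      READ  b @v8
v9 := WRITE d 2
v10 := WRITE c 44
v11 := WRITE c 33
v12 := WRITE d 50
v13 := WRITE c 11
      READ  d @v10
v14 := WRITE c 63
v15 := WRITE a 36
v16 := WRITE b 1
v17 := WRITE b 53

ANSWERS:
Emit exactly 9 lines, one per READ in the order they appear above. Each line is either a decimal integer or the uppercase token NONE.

Answer: NONE
14
33
33
NONE
NONE
65
NONE
2

Derivation:
v1: WRITE a=33  (a history now [(1, 33)])
v2: WRITE c=14  (c history now [(2, 14)])
READ b @v2: history=[] -> no version <= 2 -> NONE
READ c @v2: history=[(2, 14)] -> pick v2 -> 14
READ a @v1: history=[(1, 33)] -> pick v1 -> 33
READ a @v1: history=[(1, 33)] -> pick v1 -> 33
v3: WRITE d=57  (d history now [(3, 57)])
v4: WRITE c=61  (c history now [(2, 14), (4, 61)])
v5: WRITE a=65  (a history now [(1, 33), (5, 65)])
READ b @v3: history=[] -> no version <= 3 -> NONE
v6: WRITE c=14  (c history now [(2, 14), (4, 61), (6, 14)])
READ b @v1: history=[] -> no version <= 1 -> NONE
v7: WRITE a=51  (a history now [(1, 33), (5, 65), (7, 51)])
READ a @v5: history=[(1, 33), (5, 65), (7, 51)] -> pick v5 -> 65
v8: WRITE c=17  (c history now [(2, 14), (4, 61), (6, 14), (8, 17)])
READ b @v8: history=[] -> no version <= 8 -> NONE
v9: WRITE d=2  (d history now [(3, 57), (9, 2)])
v10: WRITE c=44  (c history now [(2, 14), (4, 61), (6, 14), (8, 17), (10, 44)])
v11: WRITE c=33  (c history now [(2, 14), (4, 61), (6, 14), (8, 17), (10, 44), (11, 33)])
v12: WRITE d=50  (d history now [(3, 57), (9, 2), (12, 50)])
v13: WRITE c=11  (c history now [(2, 14), (4, 61), (6, 14), (8, 17), (10, 44), (11, 33), (13, 11)])
READ d @v10: history=[(3, 57), (9, 2), (12, 50)] -> pick v9 -> 2
v14: WRITE c=63  (c history now [(2, 14), (4, 61), (6, 14), (8, 17), (10, 44), (11, 33), (13, 11), (14, 63)])
v15: WRITE a=36  (a history now [(1, 33), (5, 65), (7, 51), (15, 36)])
v16: WRITE b=1  (b history now [(16, 1)])
v17: WRITE b=53  (b history now [(16, 1), (17, 53)])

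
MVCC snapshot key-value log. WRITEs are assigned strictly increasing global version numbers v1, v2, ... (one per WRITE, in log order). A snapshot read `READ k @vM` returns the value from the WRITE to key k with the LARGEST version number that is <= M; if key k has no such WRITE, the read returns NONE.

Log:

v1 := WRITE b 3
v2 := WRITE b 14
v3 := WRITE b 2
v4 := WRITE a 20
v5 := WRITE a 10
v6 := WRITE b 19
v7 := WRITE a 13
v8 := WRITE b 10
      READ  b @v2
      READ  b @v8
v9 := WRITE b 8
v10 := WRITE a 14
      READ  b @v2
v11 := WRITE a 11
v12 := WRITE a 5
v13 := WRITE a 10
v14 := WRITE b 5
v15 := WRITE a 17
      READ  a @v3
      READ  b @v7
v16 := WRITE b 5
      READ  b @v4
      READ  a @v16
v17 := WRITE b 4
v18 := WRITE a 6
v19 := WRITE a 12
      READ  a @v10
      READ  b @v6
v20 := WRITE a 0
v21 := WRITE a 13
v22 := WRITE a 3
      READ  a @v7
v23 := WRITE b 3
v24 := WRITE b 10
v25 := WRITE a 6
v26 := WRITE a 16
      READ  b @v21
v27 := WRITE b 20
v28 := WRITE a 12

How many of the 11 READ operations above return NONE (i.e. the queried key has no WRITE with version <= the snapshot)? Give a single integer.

v1: WRITE b=3  (b history now [(1, 3)])
v2: WRITE b=14  (b history now [(1, 3), (2, 14)])
v3: WRITE b=2  (b history now [(1, 3), (2, 14), (3, 2)])
v4: WRITE a=20  (a history now [(4, 20)])
v5: WRITE a=10  (a history now [(4, 20), (5, 10)])
v6: WRITE b=19  (b history now [(1, 3), (2, 14), (3, 2), (6, 19)])
v7: WRITE a=13  (a history now [(4, 20), (5, 10), (7, 13)])
v8: WRITE b=10  (b history now [(1, 3), (2, 14), (3, 2), (6, 19), (8, 10)])
READ b @v2: history=[(1, 3), (2, 14), (3, 2), (6, 19), (8, 10)] -> pick v2 -> 14
READ b @v8: history=[(1, 3), (2, 14), (3, 2), (6, 19), (8, 10)] -> pick v8 -> 10
v9: WRITE b=8  (b history now [(1, 3), (2, 14), (3, 2), (6, 19), (8, 10), (9, 8)])
v10: WRITE a=14  (a history now [(4, 20), (5, 10), (7, 13), (10, 14)])
READ b @v2: history=[(1, 3), (2, 14), (3, 2), (6, 19), (8, 10), (9, 8)] -> pick v2 -> 14
v11: WRITE a=11  (a history now [(4, 20), (5, 10), (7, 13), (10, 14), (11, 11)])
v12: WRITE a=5  (a history now [(4, 20), (5, 10), (7, 13), (10, 14), (11, 11), (12, 5)])
v13: WRITE a=10  (a history now [(4, 20), (5, 10), (7, 13), (10, 14), (11, 11), (12, 5), (13, 10)])
v14: WRITE b=5  (b history now [(1, 3), (2, 14), (3, 2), (6, 19), (8, 10), (9, 8), (14, 5)])
v15: WRITE a=17  (a history now [(4, 20), (5, 10), (7, 13), (10, 14), (11, 11), (12, 5), (13, 10), (15, 17)])
READ a @v3: history=[(4, 20), (5, 10), (7, 13), (10, 14), (11, 11), (12, 5), (13, 10), (15, 17)] -> no version <= 3 -> NONE
READ b @v7: history=[(1, 3), (2, 14), (3, 2), (6, 19), (8, 10), (9, 8), (14, 5)] -> pick v6 -> 19
v16: WRITE b=5  (b history now [(1, 3), (2, 14), (3, 2), (6, 19), (8, 10), (9, 8), (14, 5), (16, 5)])
READ b @v4: history=[(1, 3), (2, 14), (3, 2), (6, 19), (8, 10), (9, 8), (14, 5), (16, 5)] -> pick v3 -> 2
READ a @v16: history=[(4, 20), (5, 10), (7, 13), (10, 14), (11, 11), (12, 5), (13, 10), (15, 17)] -> pick v15 -> 17
v17: WRITE b=4  (b history now [(1, 3), (2, 14), (3, 2), (6, 19), (8, 10), (9, 8), (14, 5), (16, 5), (17, 4)])
v18: WRITE a=6  (a history now [(4, 20), (5, 10), (7, 13), (10, 14), (11, 11), (12, 5), (13, 10), (15, 17), (18, 6)])
v19: WRITE a=12  (a history now [(4, 20), (5, 10), (7, 13), (10, 14), (11, 11), (12, 5), (13, 10), (15, 17), (18, 6), (19, 12)])
READ a @v10: history=[(4, 20), (5, 10), (7, 13), (10, 14), (11, 11), (12, 5), (13, 10), (15, 17), (18, 6), (19, 12)] -> pick v10 -> 14
READ b @v6: history=[(1, 3), (2, 14), (3, 2), (6, 19), (8, 10), (9, 8), (14, 5), (16, 5), (17, 4)] -> pick v6 -> 19
v20: WRITE a=0  (a history now [(4, 20), (5, 10), (7, 13), (10, 14), (11, 11), (12, 5), (13, 10), (15, 17), (18, 6), (19, 12), (20, 0)])
v21: WRITE a=13  (a history now [(4, 20), (5, 10), (7, 13), (10, 14), (11, 11), (12, 5), (13, 10), (15, 17), (18, 6), (19, 12), (20, 0), (21, 13)])
v22: WRITE a=3  (a history now [(4, 20), (5, 10), (7, 13), (10, 14), (11, 11), (12, 5), (13, 10), (15, 17), (18, 6), (19, 12), (20, 0), (21, 13), (22, 3)])
READ a @v7: history=[(4, 20), (5, 10), (7, 13), (10, 14), (11, 11), (12, 5), (13, 10), (15, 17), (18, 6), (19, 12), (20, 0), (21, 13), (22, 3)] -> pick v7 -> 13
v23: WRITE b=3  (b history now [(1, 3), (2, 14), (3, 2), (6, 19), (8, 10), (9, 8), (14, 5), (16, 5), (17, 4), (23, 3)])
v24: WRITE b=10  (b history now [(1, 3), (2, 14), (3, 2), (6, 19), (8, 10), (9, 8), (14, 5), (16, 5), (17, 4), (23, 3), (24, 10)])
v25: WRITE a=6  (a history now [(4, 20), (5, 10), (7, 13), (10, 14), (11, 11), (12, 5), (13, 10), (15, 17), (18, 6), (19, 12), (20, 0), (21, 13), (22, 3), (25, 6)])
v26: WRITE a=16  (a history now [(4, 20), (5, 10), (7, 13), (10, 14), (11, 11), (12, 5), (13, 10), (15, 17), (18, 6), (19, 12), (20, 0), (21, 13), (22, 3), (25, 6), (26, 16)])
READ b @v21: history=[(1, 3), (2, 14), (3, 2), (6, 19), (8, 10), (9, 8), (14, 5), (16, 5), (17, 4), (23, 3), (24, 10)] -> pick v17 -> 4
v27: WRITE b=20  (b history now [(1, 3), (2, 14), (3, 2), (6, 19), (8, 10), (9, 8), (14, 5), (16, 5), (17, 4), (23, 3), (24, 10), (27, 20)])
v28: WRITE a=12  (a history now [(4, 20), (5, 10), (7, 13), (10, 14), (11, 11), (12, 5), (13, 10), (15, 17), (18, 6), (19, 12), (20, 0), (21, 13), (22, 3), (25, 6), (26, 16), (28, 12)])
Read results in order: ['14', '10', '14', 'NONE', '19', '2', '17', '14', '19', '13', '4']
NONE count = 1

Answer: 1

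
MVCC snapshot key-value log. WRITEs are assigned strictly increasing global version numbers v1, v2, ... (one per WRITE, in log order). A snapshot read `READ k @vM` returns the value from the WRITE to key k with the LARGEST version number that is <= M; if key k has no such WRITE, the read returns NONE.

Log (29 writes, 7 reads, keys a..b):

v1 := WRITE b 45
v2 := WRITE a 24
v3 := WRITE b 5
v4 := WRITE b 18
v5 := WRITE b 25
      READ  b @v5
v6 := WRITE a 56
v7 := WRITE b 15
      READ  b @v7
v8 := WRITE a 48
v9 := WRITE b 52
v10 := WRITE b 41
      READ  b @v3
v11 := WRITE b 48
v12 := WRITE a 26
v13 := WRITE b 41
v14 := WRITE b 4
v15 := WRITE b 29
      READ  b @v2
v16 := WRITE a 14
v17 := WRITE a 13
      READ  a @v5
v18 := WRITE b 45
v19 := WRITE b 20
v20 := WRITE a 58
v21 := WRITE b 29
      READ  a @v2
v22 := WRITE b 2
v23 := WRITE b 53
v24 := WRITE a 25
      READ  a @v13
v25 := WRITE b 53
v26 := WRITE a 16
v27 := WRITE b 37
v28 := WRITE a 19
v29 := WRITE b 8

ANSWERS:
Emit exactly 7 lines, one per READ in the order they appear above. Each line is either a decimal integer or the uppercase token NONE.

Answer: 25
15
5
45
24
24
26

Derivation:
v1: WRITE b=45  (b history now [(1, 45)])
v2: WRITE a=24  (a history now [(2, 24)])
v3: WRITE b=5  (b history now [(1, 45), (3, 5)])
v4: WRITE b=18  (b history now [(1, 45), (3, 5), (4, 18)])
v5: WRITE b=25  (b history now [(1, 45), (3, 5), (4, 18), (5, 25)])
READ b @v5: history=[(1, 45), (3, 5), (4, 18), (5, 25)] -> pick v5 -> 25
v6: WRITE a=56  (a history now [(2, 24), (6, 56)])
v7: WRITE b=15  (b history now [(1, 45), (3, 5), (4, 18), (5, 25), (7, 15)])
READ b @v7: history=[(1, 45), (3, 5), (4, 18), (5, 25), (7, 15)] -> pick v7 -> 15
v8: WRITE a=48  (a history now [(2, 24), (6, 56), (8, 48)])
v9: WRITE b=52  (b history now [(1, 45), (3, 5), (4, 18), (5, 25), (7, 15), (9, 52)])
v10: WRITE b=41  (b history now [(1, 45), (3, 5), (4, 18), (5, 25), (7, 15), (9, 52), (10, 41)])
READ b @v3: history=[(1, 45), (3, 5), (4, 18), (5, 25), (7, 15), (9, 52), (10, 41)] -> pick v3 -> 5
v11: WRITE b=48  (b history now [(1, 45), (3, 5), (4, 18), (5, 25), (7, 15), (9, 52), (10, 41), (11, 48)])
v12: WRITE a=26  (a history now [(2, 24), (6, 56), (8, 48), (12, 26)])
v13: WRITE b=41  (b history now [(1, 45), (3, 5), (4, 18), (5, 25), (7, 15), (9, 52), (10, 41), (11, 48), (13, 41)])
v14: WRITE b=4  (b history now [(1, 45), (3, 5), (4, 18), (5, 25), (7, 15), (9, 52), (10, 41), (11, 48), (13, 41), (14, 4)])
v15: WRITE b=29  (b history now [(1, 45), (3, 5), (4, 18), (5, 25), (7, 15), (9, 52), (10, 41), (11, 48), (13, 41), (14, 4), (15, 29)])
READ b @v2: history=[(1, 45), (3, 5), (4, 18), (5, 25), (7, 15), (9, 52), (10, 41), (11, 48), (13, 41), (14, 4), (15, 29)] -> pick v1 -> 45
v16: WRITE a=14  (a history now [(2, 24), (6, 56), (8, 48), (12, 26), (16, 14)])
v17: WRITE a=13  (a history now [(2, 24), (6, 56), (8, 48), (12, 26), (16, 14), (17, 13)])
READ a @v5: history=[(2, 24), (6, 56), (8, 48), (12, 26), (16, 14), (17, 13)] -> pick v2 -> 24
v18: WRITE b=45  (b history now [(1, 45), (3, 5), (4, 18), (5, 25), (7, 15), (9, 52), (10, 41), (11, 48), (13, 41), (14, 4), (15, 29), (18, 45)])
v19: WRITE b=20  (b history now [(1, 45), (3, 5), (4, 18), (5, 25), (7, 15), (9, 52), (10, 41), (11, 48), (13, 41), (14, 4), (15, 29), (18, 45), (19, 20)])
v20: WRITE a=58  (a history now [(2, 24), (6, 56), (8, 48), (12, 26), (16, 14), (17, 13), (20, 58)])
v21: WRITE b=29  (b history now [(1, 45), (3, 5), (4, 18), (5, 25), (7, 15), (9, 52), (10, 41), (11, 48), (13, 41), (14, 4), (15, 29), (18, 45), (19, 20), (21, 29)])
READ a @v2: history=[(2, 24), (6, 56), (8, 48), (12, 26), (16, 14), (17, 13), (20, 58)] -> pick v2 -> 24
v22: WRITE b=2  (b history now [(1, 45), (3, 5), (4, 18), (5, 25), (7, 15), (9, 52), (10, 41), (11, 48), (13, 41), (14, 4), (15, 29), (18, 45), (19, 20), (21, 29), (22, 2)])
v23: WRITE b=53  (b history now [(1, 45), (3, 5), (4, 18), (5, 25), (7, 15), (9, 52), (10, 41), (11, 48), (13, 41), (14, 4), (15, 29), (18, 45), (19, 20), (21, 29), (22, 2), (23, 53)])
v24: WRITE a=25  (a history now [(2, 24), (6, 56), (8, 48), (12, 26), (16, 14), (17, 13), (20, 58), (24, 25)])
READ a @v13: history=[(2, 24), (6, 56), (8, 48), (12, 26), (16, 14), (17, 13), (20, 58), (24, 25)] -> pick v12 -> 26
v25: WRITE b=53  (b history now [(1, 45), (3, 5), (4, 18), (5, 25), (7, 15), (9, 52), (10, 41), (11, 48), (13, 41), (14, 4), (15, 29), (18, 45), (19, 20), (21, 29), (22, 2), (23, 53), (25, 53)])
v26: WRITE a=16  (a history now [(2, 24), (6, 56), (8, 48), (12, 26), (16, 14), (17, 13), (20, 58), (24, 25), (26, 16)])
v27: WRITE b=37  (b history now [(1, 45), (3, 5), (4, 18), (5, 25), (7, 15), (9, 52), (10, 41), (11, 48), (13, 41), (14, 4), (15, 29), (18, 45), (19, 20), (21, 29), (22, 2), (23, 53), (25, 53), (27, 37)])
v28: WRITE a=19  (a history now [(2, 24), (6, 56), (8, 48), (12, 26), (16, 14), (17, 13), (20, 58), (24, 25), (26, 16), (28, 19)])
v29: WRITE b=8  (b history now [(1, 45), (3, 5), (4, 18), (5, 25), (7, 15), (9, 52), (10, 41), (11, 48), (13, 41), (14, 4), (15, 29), (18, 45), (19, 20), (21, 29), (22, 2), (23, 53), (25, 53), (27, 37), (29, 8)])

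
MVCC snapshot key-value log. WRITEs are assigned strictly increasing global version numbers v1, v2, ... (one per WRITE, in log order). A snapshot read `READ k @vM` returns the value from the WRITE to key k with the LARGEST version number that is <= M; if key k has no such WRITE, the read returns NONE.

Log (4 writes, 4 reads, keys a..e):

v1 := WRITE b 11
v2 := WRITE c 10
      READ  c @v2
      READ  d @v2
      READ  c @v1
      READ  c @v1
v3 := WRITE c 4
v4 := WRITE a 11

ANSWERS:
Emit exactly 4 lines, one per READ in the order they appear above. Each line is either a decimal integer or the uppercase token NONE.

v1: WRITE b=11  (b history now [(1, 11)])
v2: WRITE c=10  (c history now [(2, 10)])
READ c @v2: history=[(2, 10)] -> pick v2 -> 10
READ d @v2: history=[] -> no version <= 2 -> NONE
READ c @v1: history=[(2, 10)] -> no version <= 1 -> NONE
READ c @v1: history=[(2, 10)] -> no version <= 1 -> NONE
v3: WRITE c=4  (c history now [(2, 10), (3, 4)])
v4: WRITE a=11  (a history now [(4, 11)])

Answer: 10
NONE
NONE
NONE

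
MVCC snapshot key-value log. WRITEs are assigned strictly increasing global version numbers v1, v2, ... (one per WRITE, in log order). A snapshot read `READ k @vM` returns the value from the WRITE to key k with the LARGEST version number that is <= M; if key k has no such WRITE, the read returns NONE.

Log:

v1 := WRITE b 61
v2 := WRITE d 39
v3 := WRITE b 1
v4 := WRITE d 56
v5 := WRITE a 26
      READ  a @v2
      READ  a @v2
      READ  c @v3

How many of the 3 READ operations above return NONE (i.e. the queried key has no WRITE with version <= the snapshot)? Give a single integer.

v1: WRITE b=61  (b history now [(1, 61)])
v2: WRITE d=39  (d history now [(2, 39)])
v3: WRITE b=1  (b history now [(1, 61), (3, 1)])
v4: WRITE d=56  (d history now [(2, 39), (4, 56)])
v5: WRITE a=26  (a history now [(5, 26)])
READ a @v2: history=[(5, 26)] -> no version <= 2 -> NONE
READ a @v2: history=[(5, 26)] -> no version <= 2 -> NONE
READ c @v3: history=[] -> no version <= 3 -> NONE
Read results in order: ['NONE', 'NONE', 'NONE']
NONE count = 3

Answer: 3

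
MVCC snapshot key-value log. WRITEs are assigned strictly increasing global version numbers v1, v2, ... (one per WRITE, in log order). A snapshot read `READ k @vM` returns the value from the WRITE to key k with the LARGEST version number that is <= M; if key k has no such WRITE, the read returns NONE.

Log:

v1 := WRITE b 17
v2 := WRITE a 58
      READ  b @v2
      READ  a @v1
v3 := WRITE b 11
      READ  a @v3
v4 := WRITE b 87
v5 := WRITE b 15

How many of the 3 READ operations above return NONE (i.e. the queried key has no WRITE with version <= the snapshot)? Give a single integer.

v1: WRITE b=17  (b history now [(1, 17)])
v2: WRITE a=58  (a history now [(2, 58)])
READ b @v2: history=[(1, 17)] -> pick v1 -> 17
READ a @v1: history=[(2, 58)] -> no version <= 1 -> NONE
v3: WRITE b=11  (b history now [(1, 17), (3, 11)])
READ a @v3: history=[(2, 58)] -> pick v2 -> 58
v4: WRITE b=87  (b history now [(1, 17), (3, 11), (4, 87)])
v5: WRITE b=15  (b history now [(1, 17), (3, 11), (4, 87), (5, 15)])
Read results in order: ['17', 'NONE', '58']
NONE count = 1

Answer: 1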